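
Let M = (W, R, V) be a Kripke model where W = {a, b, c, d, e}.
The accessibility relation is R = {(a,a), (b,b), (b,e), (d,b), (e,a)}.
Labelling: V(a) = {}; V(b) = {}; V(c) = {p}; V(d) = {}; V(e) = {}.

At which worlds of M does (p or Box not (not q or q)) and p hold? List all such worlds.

Let φ = (p or Box not (not q or q)) and p. Evaluate φ at each world:
  a (successors {a}): φ is false.
  b (successors {b, e}): φ is false.
  c (successors ∅): φ is true.
  d (successors {b}): φ is false.
  e (successors {a}): φ is false.
For instance, at e:
  At e: p or Box not (not q or q) is false, p is false, so (p or Box not (not q or q)) and p is false.
    At e: p is false, Box not (not q or q) is false, so p or Box not (not q or q) is false.
      At e: Box not (not q or q) requires not (not q or q) at every successor {a}.
        not (not q or q) fails at a, so Box not (not q or q) is false at e.
Satisfying worlds: {c}

c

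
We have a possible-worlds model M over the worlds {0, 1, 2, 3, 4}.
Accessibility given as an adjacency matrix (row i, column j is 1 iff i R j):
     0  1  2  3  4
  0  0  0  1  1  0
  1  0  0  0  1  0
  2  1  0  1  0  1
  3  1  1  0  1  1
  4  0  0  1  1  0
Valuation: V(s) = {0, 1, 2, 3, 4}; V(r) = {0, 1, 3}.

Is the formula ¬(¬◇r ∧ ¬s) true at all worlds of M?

Yes

Let φ = ¬(¬◇r ∧ ¬s). Evaluate φ at each world:
  0 (successors {2, 3}): φ is true.
  1 (successors {3}): φ is true.
  2 (successors {0, 2, 4}): φ is true.
  3 (successors {0, 1, 3, 4}): φ is true.
  4 (successors {2, 3}): φ is true.
For instance, at 4:
  At 4: ¬◇r ∧ ¬s is false, so ¬(¬◇r ∧ ¬s) is true.
    At 4: ¬◇r is false, ¬s is false, so ¬◇r ∧ ¬s is false.
      At 4: ◇r is true, so ¬◇r is false.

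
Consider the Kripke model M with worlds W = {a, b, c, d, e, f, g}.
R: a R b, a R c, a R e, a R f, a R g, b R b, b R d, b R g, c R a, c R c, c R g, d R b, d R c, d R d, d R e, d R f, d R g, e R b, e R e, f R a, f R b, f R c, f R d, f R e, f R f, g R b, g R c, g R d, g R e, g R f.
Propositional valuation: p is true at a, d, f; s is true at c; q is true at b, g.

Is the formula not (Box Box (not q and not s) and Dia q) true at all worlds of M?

Let φ = not (Box Box (not q and not s) and Dia q). Evaluate φ at each world:
  a (successors {b, c, e, f, g}): φ is true.
  b (successors {b, d, g}): φ is true.
  c (successors {a, c, g}): φ is true.
  d (successors {b, c, d, e, f, g}): φ is true.
  e (successors {b, e}): φ is true.
  f (successors {a, b, c, d, e, f}): φ is true.
  g (successors {b, c, d, e, f}): φ is true.
For instance, at f:
  At f: Box Box (not q and not s) and Dia q is false, so not (Box Box (not q and not s) and Dia q) is true.
    At f: Box Box (not q and not s) is false, Dia q is true, so Box Box (not q and not s) and Dia q is false.
      At f: Box Box (not q and not s) requires Box (not q and not s) at every successor {a, b, c, d, e, f}.
        Box (not q and not s) fails at a, so Box Box (not q and not s) is false at f.
      At f: Dia q requires q at some successor in {a, b, c, d, e, f}.
        q holds at b, so Dia q is true at f.

Yes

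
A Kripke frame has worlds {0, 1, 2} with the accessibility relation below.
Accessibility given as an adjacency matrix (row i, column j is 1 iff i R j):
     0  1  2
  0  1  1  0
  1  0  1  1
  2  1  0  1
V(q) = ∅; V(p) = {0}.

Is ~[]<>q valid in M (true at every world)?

Recall that []ψ holds at a world iff ψ holds at every accessible world, and <>ψ holds iff ψ holds at some accessible world.
Let φ = ~[]<>q. Evaluate φ at each world:
  0 (successors {0, 1}): φ is true.
  1 (successors {1, 2}): φ is true.
  2 (successors {0, 2}): φ is true.
For instance, at 1:
  At 1: []<>q is false, so ~[]<>q is true.
    At 1: []<>q requires <>q at every successor {1, 2}.
      <>q fails at 1, so []<>q is false at 1.

Yes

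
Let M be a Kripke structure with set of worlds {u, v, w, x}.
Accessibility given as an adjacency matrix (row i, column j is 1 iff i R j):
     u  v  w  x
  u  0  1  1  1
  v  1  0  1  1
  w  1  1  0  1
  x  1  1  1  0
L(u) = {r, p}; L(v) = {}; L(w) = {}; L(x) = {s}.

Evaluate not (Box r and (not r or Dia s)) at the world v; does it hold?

Yes

Recall that Box ψ holds at a world iff ψ holds at every accessible world, and Dia ψ holds iff ψ holds at some accessible world.
At v: Box r and (not r or Dia s) is false, so not (Box r and (not r or Dia s)) is true.
  At v: Box r is false, not r or Dia s is true, so Box r and (not r or Dia s) is false.
    At v: Box r requires r at every successor {u, w, x}.
      r fails at w, so Box r is false at v.
    At v: not r is true, Dia s is true, so not r or Dia s is true.
      At v: Dia s requires s at some successor in {u, w, x}.
        s holds at x, so Dia s is true at v.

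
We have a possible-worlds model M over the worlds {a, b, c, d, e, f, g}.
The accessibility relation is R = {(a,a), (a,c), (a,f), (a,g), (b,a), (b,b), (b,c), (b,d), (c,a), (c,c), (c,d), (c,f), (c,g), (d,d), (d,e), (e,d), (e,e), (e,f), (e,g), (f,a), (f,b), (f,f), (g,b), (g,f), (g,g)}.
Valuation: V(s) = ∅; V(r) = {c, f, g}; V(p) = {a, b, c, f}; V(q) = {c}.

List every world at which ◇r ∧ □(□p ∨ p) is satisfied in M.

f

Let φ = ◇r ∧ □(□p ∨ p). Evaluate φ at each world:
  a (successors {a, c, f, g}): φ is false.
  b (successors {a, b, c, d}): φ is false.
  c (successors {a, c, d, f, g}): φ is false.
  d (successors {d, e}): φ is false.
  e (successors {d, e, f, g}): φ is false.
  f (successors {a, b, f}): φ is true.
  g (successors {b, f, g}): φ is false.
For instance, at d:
  At d: ◇r is false, □(□p ∨ p) is false, so ◇r ∧ □(□p ∨ p) is false.
    At d: ◇r requires r at some successor in {d, e}.
      At d: r is false.
      At e: r is false.
    So ◇r is false at d.
    At d: □(□p ∨ p) requires □p ∨ p at every successor {d, e}.
      □p ∨ p fails at d, so □(□p ∨ p) is false at d.
Satisfying worlds: {f}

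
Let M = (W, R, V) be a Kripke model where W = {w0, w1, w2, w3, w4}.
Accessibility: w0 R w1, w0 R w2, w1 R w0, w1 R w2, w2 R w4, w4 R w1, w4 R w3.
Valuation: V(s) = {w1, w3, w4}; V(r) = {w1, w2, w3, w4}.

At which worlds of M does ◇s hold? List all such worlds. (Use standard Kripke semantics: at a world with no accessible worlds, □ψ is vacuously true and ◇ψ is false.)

w0, w2, w4

Recall that ◇ψ holds at a world iff ψ holds at some accessible world.
Let φ = ◇s. Evaluate φ at each world:
  w0 (successors {w1, w2}): φ is true.
  w1 (successors {w0, w2}): φ is false.
  w2 (successors {w4}): φ is true.
  w3 (successors ∅): φ is false.
  w4 (successors {w1, w3}): φ is true.
For instance, at w1:
  At w1: ◇s requires s at some successor in {w0, w2}.
    At w0: s is false.
    At w2: s is false.
  So ◇s is false at w1.
Satisfying worlds: {w0, w2, w4}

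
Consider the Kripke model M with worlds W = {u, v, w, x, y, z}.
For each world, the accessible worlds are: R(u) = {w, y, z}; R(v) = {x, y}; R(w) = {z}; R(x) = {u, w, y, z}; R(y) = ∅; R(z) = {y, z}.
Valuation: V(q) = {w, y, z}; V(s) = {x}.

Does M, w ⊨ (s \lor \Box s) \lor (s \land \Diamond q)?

At w: s \lor \Box s is false, s \land \Diamond q is false, so (s \lor \Box s) \lor (s \land \Diamond q) is false.
  At w: s is false, \Box s is false, so s \lor \Box s is false.
    At w: \Box s requires s at every successor {z}.
      s fails at z, so \Box s is false at w.
  At w: s is false, \Diamond q is true, so s \land \Diamond q is false.
    At w: \Diamond q requires q at some successor in {z}.
      q holds at z, so \Diamond q is true at w.

No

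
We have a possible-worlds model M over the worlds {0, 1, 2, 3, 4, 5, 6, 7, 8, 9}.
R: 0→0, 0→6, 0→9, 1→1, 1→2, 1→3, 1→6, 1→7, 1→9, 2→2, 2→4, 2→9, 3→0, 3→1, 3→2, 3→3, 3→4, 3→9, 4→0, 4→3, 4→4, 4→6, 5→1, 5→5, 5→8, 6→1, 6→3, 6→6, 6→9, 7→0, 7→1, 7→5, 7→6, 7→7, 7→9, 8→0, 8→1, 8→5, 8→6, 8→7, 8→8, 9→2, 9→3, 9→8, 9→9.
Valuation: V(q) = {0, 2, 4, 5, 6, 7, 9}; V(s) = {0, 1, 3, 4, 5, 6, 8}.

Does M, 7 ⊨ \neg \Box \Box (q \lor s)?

No

At 7: \Box \Box (q \lor s) is true, so \neg \Box \Box (q \lor s) is false.
  At 7: \Box \Box (q \lor s) requires \Box (q \lor s) at every successor {0, 1, 5, 6, 7, 9}.
    At 0: \Box (q \lor s) is true.
    At 1: \Box (q \lor s) is true.
    At 5: \Box (q \lor s) is true.
    At 6: \Box (q \lor s) is true.
    At 7: \Box (q \lor s) is true.
    At 9: \Box (q \lor s) is true.
  So \Box \Box (q \lor s) is true at 7.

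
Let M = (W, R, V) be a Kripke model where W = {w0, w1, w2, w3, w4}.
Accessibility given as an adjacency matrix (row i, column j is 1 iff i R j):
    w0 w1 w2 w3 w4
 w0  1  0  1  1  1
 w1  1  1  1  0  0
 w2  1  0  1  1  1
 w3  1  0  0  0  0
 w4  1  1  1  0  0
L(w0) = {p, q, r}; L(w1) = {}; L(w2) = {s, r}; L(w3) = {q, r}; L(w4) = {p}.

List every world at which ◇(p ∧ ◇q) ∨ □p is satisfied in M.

Let φ = ◇(p ∧ ◇q) ∨ □p. Evaluate φ at each world:
  w0 (successors {w0, w2, w3, w4}): φ is true.
  w1 (successors {w0, w1, w2}): φ is true.
  w2 (successors {w0, w2, w3, w4}): φ is true.
  w3 (successors {w0}): φ is true.
  w4 (successors {w0, w1, w2}): φ is true.
For instance, at w0:
  At w0: ◇(p ∧ ◇q) is true, □p is false, so ◇(p ∧ ◇q) ∨ □p is true.
    At w0: ◇(p ∧ ◇q) requires p ∧ ◇q at some successor in {w0, w2, w3, w4}.
      p ∧ ◇q holds at w0, so ◇(p ∧ ◇q) is true at w0.
    At w0: □p requires p at every successor {w0, w2, w3, w4}.
      p fails at w2, so □p is false at w0.
Satisfying worlds: {w0, w1, w2, w3, w4}

w0, w1, w2, w3, w4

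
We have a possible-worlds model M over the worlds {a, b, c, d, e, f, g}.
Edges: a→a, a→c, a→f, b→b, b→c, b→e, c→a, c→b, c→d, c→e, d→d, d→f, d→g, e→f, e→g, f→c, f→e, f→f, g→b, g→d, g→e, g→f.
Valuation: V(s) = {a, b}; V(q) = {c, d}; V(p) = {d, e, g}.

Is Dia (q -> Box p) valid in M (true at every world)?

Let φ = Dia (q -> Box p). Evaluate φ at each world:
  a (successors {a, c, f}): φ is true.
  b (successors {b, c, e}): φ is true.
  c (successors {a, b, d, e}): φ is true.
  d (successors {d, f, g}): φ is true.
  e (successors {f, g}): φ is true.
  f (successors {c, e, f}): φ is true.
  g (successors {b, d, e, f}): φ is true.
For instance, at f:
  At f: Dia (q -> Box p) requires q -> Box p at some successor in {c, e, f}.
    q -> Box p holds at e, so Dia (q -> Box p) is true at f.
      At e: q is false, Box p is false, so q -> Box p is true.

Yes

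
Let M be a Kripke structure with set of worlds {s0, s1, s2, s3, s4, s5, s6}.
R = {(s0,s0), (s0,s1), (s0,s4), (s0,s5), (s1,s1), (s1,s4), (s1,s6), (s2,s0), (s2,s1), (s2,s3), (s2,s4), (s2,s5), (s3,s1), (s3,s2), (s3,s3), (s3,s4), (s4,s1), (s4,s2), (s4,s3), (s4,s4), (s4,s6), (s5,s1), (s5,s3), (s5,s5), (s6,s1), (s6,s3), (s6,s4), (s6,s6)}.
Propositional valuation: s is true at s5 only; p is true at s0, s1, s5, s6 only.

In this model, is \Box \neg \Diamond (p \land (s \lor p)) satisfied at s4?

Recall that \Box ψ holds at a world iff ψ holds at every accessible world, and \Diamond ψ holds iff ψ holds at some accessible world.
At s4: \Box \neg \Diamond (p \land (s \lor p)) requires \neg \Diamond (p \land (s \lor p)) at every successor {s1, s2, s3, s4, s6}.
  \neg \Diamond (p \land (s \lor p)) fails at s1, so \Box \neg \Diamond (p \land (s \lor p)) is false at s4.
    At s1: \Diamond (p \land (s \lor p)) is true, so \neg \Diamond (p \land (s \lor p)) is false.
      At s1: \Diamond (p \land (s \lor p)) requires p \land (s \lor p) at some successor in {s1, s4, s6}.
        p \land (s \lor p) holds at s1, so \Diamond (p \land (s \lor p)) is true at s1.

No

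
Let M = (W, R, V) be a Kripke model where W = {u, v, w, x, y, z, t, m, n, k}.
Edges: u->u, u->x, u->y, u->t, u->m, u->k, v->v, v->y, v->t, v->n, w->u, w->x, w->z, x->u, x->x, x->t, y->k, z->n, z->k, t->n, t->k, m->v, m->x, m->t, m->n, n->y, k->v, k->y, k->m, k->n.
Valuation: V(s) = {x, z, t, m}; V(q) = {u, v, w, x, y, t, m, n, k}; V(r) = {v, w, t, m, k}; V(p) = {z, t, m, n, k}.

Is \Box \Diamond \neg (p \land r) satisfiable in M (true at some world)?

Yes

Let φ = \Box \Diamond \neg (p \land r). Evaluate φ at each world:
  u (successors {u, x, y, t, m, k}): φ is false.
  v (successors {v, y, t, n}): φ is false.
  w (successors {u, x, z}): φ is true.
  x (successors {u, x, t}): φ is true.
  y (successors {k}): φ is true.
  z (successors {n, k}): φ is true.
  t (successors {n, k}): φ is true.
  m (successors {v, x, t, n}): φ is true.
  n (successors {y}): φ is false.
  k (successors {v, y, m, n}): φ is false.
Detail at w (witness):
  At w: \Box \Diamond \neg (p \land r) requires \Diamond \neg (p \land r) at every successor {u, x, z}.
      At u: \Diamond \neg (p \land r) requires \neg (p \land r) at some successor in {u, x, y, t, m, k}.
        \neg (p \land r) holds at u, so \Diamond \neg (p \land r) is true at u.
      At x: \Diamond \neg (p \land r) requires \neg (p \land r) at some successor in {u, x, t}.
        \neg (p \land r) holds at u, so \Diamond \neg (p \land r) is true at x.
      At z: \Diamond \neg (p \land r) requires \neg (p \land r) at some successor in {n, k}.
        \neg (p \land r) holds at n, so \Diamond \neg (p \land r) is true at z.
  So \Box \Diamond \neg (p \land r) is true at w.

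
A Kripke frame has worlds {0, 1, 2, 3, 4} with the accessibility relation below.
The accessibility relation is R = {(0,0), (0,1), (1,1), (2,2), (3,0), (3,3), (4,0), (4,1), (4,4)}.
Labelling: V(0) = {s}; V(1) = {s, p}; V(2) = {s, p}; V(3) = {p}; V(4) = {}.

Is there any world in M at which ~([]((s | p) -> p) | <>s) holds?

Recall that []ψ holds at a world iff ψ holds at every accessible world, and <>ψ holds iff ψ holds at some accessible world.
Let φ = ~([]((s | p) -> p) | <>s). Evaluate φ at each world:
  0 (successors {0, 1}): φ is false.
  1 (successors {1}): φ is false.
  2 (successors {2}): φ is false.
  3 (successors {0, 3}): φ is false.
  4 (successors {0, 1, 4}): φ is false.
For instance, at 3:
  At 3: []((s | p) -> p) | <>s is true, so ~([]((s | p) -> p) | <>s) is false.
    At 3: []((s | p) -> p) is false, <>s is true, so []((s | p) -> p) | <>s is true.
      At 3: []((s | p) -> p) requires (s | p) -> p at every successor {0, 3}.
        (s | p) -> p fails at 0, so []((s | p) -> p) is false at 3.
      At 3: <>s requires s at some successor in {0, 3}.
        s holds at 0, so <>s is true at 3.

No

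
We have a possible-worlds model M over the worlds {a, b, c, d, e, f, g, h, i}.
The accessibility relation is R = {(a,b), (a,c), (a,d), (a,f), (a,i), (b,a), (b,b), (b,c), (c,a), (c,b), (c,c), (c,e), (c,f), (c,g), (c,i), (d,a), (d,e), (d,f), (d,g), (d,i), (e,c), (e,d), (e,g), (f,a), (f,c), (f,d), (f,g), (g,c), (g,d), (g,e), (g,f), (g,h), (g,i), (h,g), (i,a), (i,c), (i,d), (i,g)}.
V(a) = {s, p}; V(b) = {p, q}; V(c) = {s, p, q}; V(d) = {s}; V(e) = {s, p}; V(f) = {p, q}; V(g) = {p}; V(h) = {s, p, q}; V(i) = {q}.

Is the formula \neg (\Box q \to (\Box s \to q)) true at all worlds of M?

No

Recall that \Box ψ holds at a world iff ψ holds at every accessible world, and \Diamond ψ holds iff ψ holds at some accessible world.
Let φ = \neg (\Box q \to (\Box s \to q)). Evaluate φ at each world:
  a (successors {b, c, d, f, i}): φ is false.
  b (successors {a, b, c}): φ is false.
  c (successors {a, b, c, e, f, g, i}): φ is false.
  d (successors {a, e, f, g, i}): φ is false.
  e (successors {c, d, g}): φ is false.
  f (successors {a, c, d, g}): φ is false.
  g (successors {c, d, e, f, h, i}): φ is false.
  h (successors {g}): φ is false.
  i (successors {a, c, d, g}): φ is false.
Detail at a (counterexample):
  At a: \Box q \to (\Box s \to q) is true, so \neg (\Box q \to (\Box s \to q)) is false.
    At a: \Box q is false, \Box s \to q is true, so \Box q \to (\Box s \to q) is true.
      At a: \Box q requires q at every successor {b, c, d, f, i}.
        q fails at d, so \Box q is false at a.
      At a: \Box s is false, q is false, so \Box s \to q is true.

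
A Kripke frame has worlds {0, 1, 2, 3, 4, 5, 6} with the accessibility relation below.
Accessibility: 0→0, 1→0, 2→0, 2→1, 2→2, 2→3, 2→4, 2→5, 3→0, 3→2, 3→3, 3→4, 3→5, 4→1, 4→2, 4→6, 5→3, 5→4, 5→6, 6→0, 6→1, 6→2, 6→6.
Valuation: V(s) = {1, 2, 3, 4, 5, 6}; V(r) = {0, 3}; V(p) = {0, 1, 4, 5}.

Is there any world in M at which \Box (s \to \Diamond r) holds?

Recall that \Box ψ holds at a world iff ψ holds at every accessible world, and \Diamond ψ holds iff ψ holds at some accessible world.
Let φ = \Box (s \to \Diamond r). Evaluate φ at each world:
  0 (successors {0}): φ is true.
  1 (successors {0}): φ is true.
  2 (successors {0, 1, 2, 3, 4, 5}): φ is false.
  3 (successors {0, 2, 3, 4, 5}): φ is false.
  4 (successors {1, 2, 6}): φ is true.
  5 (successors {3, 4, 6}): φ is false.
  6 (successors {0, 1, 2, 6}): φ is true.
Detail at 0 (witness):
  At 0: \Box (s \to \Diamond r) requires s \to \Diamond r at every successor {0}.
      At 0: s is false, \Diamond r is true, so s \to \Diamond r is true.
  So \Box (s \to \Diamond r) is true at 0.

Yes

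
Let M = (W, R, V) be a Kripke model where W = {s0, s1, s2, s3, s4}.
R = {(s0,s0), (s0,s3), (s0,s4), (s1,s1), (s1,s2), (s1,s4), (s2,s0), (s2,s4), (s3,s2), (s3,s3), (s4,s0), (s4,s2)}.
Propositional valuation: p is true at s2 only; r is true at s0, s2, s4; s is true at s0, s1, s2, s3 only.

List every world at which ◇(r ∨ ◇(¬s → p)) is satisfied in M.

s0, s1, s2, s3, s4

Let φ = ◇(r ∨ ◇(¬s → p)). Evaluate φ at each world:
  s0 (successors {s0, s3, s4}): φ is true.
  s1 (successors {s1, s2, s4}): φ is true.
  s2 (successors {s0, s4}): φ is true.
  s3 (successors {s2, s3}): φ is true.
  s4 (successors {s0, s2}): φ is true.
For instance, at s0:
  At s0: ◇(r ∨ ◇(¬s → p)) requires r ∨ ◇(¬s → p) at some successor in {s0, s3, s4}.
    r ∨ ◇(¬s → p) holds at s0, so ◇(r ∨ ◇(¬s → p)) is true at s0.
      At s0: r is true, ◇(¬s → p) is true, so r ∨ ◇(¬s → p) is true.
Satisfying worlds: {s0, s1, s2, s3, s4}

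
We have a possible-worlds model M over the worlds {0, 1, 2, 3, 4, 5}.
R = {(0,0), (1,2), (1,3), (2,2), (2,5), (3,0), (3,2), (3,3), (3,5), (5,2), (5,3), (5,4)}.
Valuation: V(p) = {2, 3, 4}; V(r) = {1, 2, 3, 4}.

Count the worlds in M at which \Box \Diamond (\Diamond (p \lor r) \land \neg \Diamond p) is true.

Let φ = \Box \Diamond (\Diamond (p \lor r) \land \neg \Diamond p). Evaluate φ at each world:
  0 (successors {0}): φ is false.
  1 (successors {2, 3}): φ is false.
  2 (successors {2, 5}): φ is false.
  3 (successors {0, 2, 3, 5}): φ is false.
  4 (successors ∅): φ is true.
  5 (successors {2, 3, 4}): φ is false.
For instance, at 0:
  At 0: \Box \Diamond (\Diamond (p \lor r) \land \neg \Diamond p) requires \Diamond (\Diamond (p \lor r) \land \neg \Diamond p) at every successor {0}.
    \Diamond (\Diamond (p \lor r) \land \neg \Diamond p) fails at 0, so \Box \Diamond (\Diamond (p \lor r) \land \neg \Diamond p) is false at 0.
      At 0: \Diamond (\Diamond (p \lor r) \land \neg \Diamond p) requires \Diamond (p \lor r) \land \neg \Diamond p at some successor in {0}.
        At 0: \Diamond (p \lor r) \land \neg \Diamond p is false.
      So \Diamond (\Diamond (p \lor r) \land \neg \Diamond p) is false at 0.
Satisfying worlds: {4}

1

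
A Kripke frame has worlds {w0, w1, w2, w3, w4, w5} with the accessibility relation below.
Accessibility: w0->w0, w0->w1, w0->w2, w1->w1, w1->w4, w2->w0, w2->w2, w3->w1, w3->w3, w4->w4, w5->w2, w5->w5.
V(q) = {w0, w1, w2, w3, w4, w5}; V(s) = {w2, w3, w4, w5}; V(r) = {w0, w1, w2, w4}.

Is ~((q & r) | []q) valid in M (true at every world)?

No

Let φ = ~((q & r) | []q). Evaluate φ at each world:
  w0 (successors {w0, w1, w2}): φ is false.
  w1 (successors {w1, w4}): φ is false.
  w2 (successors {w0, w2}): φ is false.
  w3 (successors {w1, w3}): φ is false.
  w4 (successors {w4}): φ is false.
  w5 (successors {w2, w5}): φ is false.
Detail at w0 (counterexample):
  At w0: (q & r) | []q is true, so ~((q & r) | []q) is false.
    At w0: q & r is true, []q is true, so (q & r) | []q is true.
      At w0: []q requires q at every successor {w0, w1, w2}.
        At w0: q is true.
        At w1: q is true.
        At w2: q is true.
      So []q is true at w0.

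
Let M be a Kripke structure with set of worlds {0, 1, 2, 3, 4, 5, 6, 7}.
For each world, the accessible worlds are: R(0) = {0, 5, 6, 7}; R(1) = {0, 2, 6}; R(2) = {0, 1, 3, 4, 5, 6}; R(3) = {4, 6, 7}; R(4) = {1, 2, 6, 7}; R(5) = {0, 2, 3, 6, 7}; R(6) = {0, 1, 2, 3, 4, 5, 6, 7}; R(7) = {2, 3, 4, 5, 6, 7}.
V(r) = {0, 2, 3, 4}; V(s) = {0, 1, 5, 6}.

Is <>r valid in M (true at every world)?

Recall that <>ψ holds at a world iff ψ holds at some accessible world.
Let φ = <>r. Evaluate φ at each world:
  0 (successors {0, 5, 6, 7}): φ is true.
  1 (successors {0, 2, 6}): φ is true.
  2 (successors {0, 1, 3, 4, 5, 6}): φ is true.
  3 (successors {4, 6, 7}): φ is true.
  4 (successors {1, 2, 6, 7}): φ is true.
  5 (successors {0, 2, 3, 6, 7}): φ is true.
  6 (successors {0, 1, 2, 3, 4, 5, 6, 7}): φ is true.
  7 (successors {2, 3, 4, 5, 6, 7}): φ is true.
For instance, at 3:
  At 3: <>r requires r at some successor in {4, 6, 7}.
    r holds at 4, so <>r is true at 3.

Yes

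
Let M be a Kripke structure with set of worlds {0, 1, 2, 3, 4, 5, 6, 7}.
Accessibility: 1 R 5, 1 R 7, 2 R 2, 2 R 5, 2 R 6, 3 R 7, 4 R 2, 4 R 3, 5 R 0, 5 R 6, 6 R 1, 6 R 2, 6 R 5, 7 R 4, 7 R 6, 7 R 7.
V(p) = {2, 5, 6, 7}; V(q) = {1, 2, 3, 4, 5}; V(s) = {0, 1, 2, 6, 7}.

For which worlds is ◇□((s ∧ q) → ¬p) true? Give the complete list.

Recall that □ψ holds at a world iff ψ holds at every accessible world, and ◇ψ holds iff ψ holds at some accessible world.
Let φ = ◇□((s ∧ q) → ¬p). Evaluate φ at each world:
  0 (successors ∅): φ is false.
  1 (successors {5, 7}): φ is true.
  2 (successors {2, 5, 6}): φ is true.
  3 (successors {7}): φ is true.
  4 (successors {2, 3}): φ is true.
  5 (successors {0, 6}): φ is true.
  6 (successors {1, 2, 5}): φ is true.
  7 (successors {4, 6, 7}): φ is true.
For instance, at 3:
  At 3: ◇□((s ∧ q) → ¬p) requires □((s ∧ q) → ¬p) at some successor in {7}.
    □((s ∧ q) → ¬p) holds at 7, so ◇□((s ∧ q) → ¬p) is true at 3.
      At 7: □((s ∧ q) → ¬p) requires (s ∧ q) → ¬p at every successor {4, 6, 7}.
        At 4: (s ∧ q) → ¬p is true.
        At 6: (s ∧ q) → ¬p is true.
        At 7: (s ∧ q) → ¬p is true.
      So □((s ∧ q) → ¬p) is true at 7.
Satisfying worlds: {1, 2, 3, 4, 5, 6, 7}

1, 2, 3, 4, 5, 6, 7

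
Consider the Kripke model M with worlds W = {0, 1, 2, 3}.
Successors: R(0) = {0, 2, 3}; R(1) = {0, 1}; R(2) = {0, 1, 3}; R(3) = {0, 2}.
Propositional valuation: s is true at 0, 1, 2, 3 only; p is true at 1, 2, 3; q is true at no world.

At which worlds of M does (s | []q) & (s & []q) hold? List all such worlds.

Let φ = (s | []q) & (s & []q). Evaluate φ at each world:
  0 (successors {0, 2, 3}): φ is false.
  1 (successors {0, 1}): φ is false.
  2 (successors {0, 1, 3}): φ is false.
  3 (successors {0, 2}): φ is false.
For instance, at 3:
  At 3: s | []q is true, s & []q is false, so (s | []q) & (s & []q) is false.
    At 3: s is true, []q is false, so s | []q is true.
      At 3: []q requires q at every successor {0, 2}.
        q fails at 0, so []q is false at 3.
    At 3: s is true, []q is false, so s & []q is false.
      At 3: []q requires q at every successor {0, 2}.
        q fails at 0, so []q is false at 3.
Satisfying worlds: none.

none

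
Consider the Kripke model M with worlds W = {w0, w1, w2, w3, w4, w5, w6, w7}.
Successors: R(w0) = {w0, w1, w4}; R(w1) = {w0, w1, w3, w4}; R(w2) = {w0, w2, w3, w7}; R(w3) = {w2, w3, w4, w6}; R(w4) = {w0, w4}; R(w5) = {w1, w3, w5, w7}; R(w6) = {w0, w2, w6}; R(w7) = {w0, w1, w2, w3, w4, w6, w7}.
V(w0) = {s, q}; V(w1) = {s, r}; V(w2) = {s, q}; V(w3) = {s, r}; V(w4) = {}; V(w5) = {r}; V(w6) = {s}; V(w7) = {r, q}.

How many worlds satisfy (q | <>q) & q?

Let φ = (q | <>q) & q. Evaluate φ at each world:
  w0 (successors {w0, w1, w4}): φ is true.
  w1 (successors {w0, w1, w3, w4}): φ is false.
  w2 (successors {w0, w2, w3, w7}): φ is true.
  w3 (successors {w2, w3, w4, w6}): φ is false.
  w4 (successors {w0, w4}): φ is false.
  w5 (successors {w1, w3, w5, w7}): φ is false.
  w6 (successors {w0, w2, w6}): φ is false.
  w7 (successors {w0, w1, w2, w3, w4, w6, w7}): φ is true.
For instance, at w5:
  At w5: q | <>q is true, q is false, so (q | <>q) & q is false.
    At w5: q is false, <>q is true, so q | <>q is true.
      At w5: <>q requires q at some successor in {w1, w3, w5, w7}.
        q holds at w7, so <>q is true at w5.
Satisfying worlds: {w0, w2, w7}

3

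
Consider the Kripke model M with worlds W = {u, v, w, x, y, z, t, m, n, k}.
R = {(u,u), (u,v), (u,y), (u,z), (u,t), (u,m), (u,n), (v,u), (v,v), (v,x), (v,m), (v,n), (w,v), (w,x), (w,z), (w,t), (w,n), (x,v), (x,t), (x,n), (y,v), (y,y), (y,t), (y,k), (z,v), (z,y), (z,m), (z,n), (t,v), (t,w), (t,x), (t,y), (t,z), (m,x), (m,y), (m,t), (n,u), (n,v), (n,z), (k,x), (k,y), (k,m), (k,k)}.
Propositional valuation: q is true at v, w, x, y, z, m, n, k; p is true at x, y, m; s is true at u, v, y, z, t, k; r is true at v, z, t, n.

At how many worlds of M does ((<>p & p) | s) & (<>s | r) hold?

7

Recall that <>ψ holds at a world iff ψ holds at some accessible world.
Let φ = ((<>p & p) | s) & (<>s | r). Evaluate φ at each world:
  u (successors {u, v, y, z, t, m, n}): φ is true.
  v (successors {u, v, x, m, n}): φ is true.
  w (successors {v, x, z, t, n}): φ is false.
  x (successors {v, t, n}): φ is false.
  y (successors {v, y, t, k}): φ is true.
  z (successors {v, y, m, n}): φ is true.
  t (successors {v, w, x, y, z}): φ is true.
  m (successors {x, y, t}): φ is true.
  n (successors {u, v, z}): φ is false.
  k (successors {x, y, m, k}): φ is true.
For instance, at x:
  At x: (<>p & p) | s is false, <>s | r is true, so ((<>p & p) | s) & (<>s | r) is false.
    At x: <>p & p is false, s is false, so (<>p & p) | s is false.
      At x: <>p is false, p is true, so <>p & p is false.
    At x: <>s is true, r is false, so <>s | r is true.
      At x: <>s requires s at some successor in {v, t, n}.
        s holds at v, so <>s is true at x.
Satisfying worlds: {u, v, y, z, t, m, k}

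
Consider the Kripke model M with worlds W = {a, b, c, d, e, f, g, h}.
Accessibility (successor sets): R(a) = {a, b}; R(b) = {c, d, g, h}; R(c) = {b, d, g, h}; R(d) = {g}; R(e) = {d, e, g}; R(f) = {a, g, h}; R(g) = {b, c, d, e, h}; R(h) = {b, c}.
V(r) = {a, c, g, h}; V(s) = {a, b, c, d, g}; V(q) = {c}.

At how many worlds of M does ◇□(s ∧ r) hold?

4

Let φ = ◇□(s ∧ r). Evaluate φ at each world:
  a (successors {a, b}): φ is false.
  b (successors {c, d, g, h}): φ is true.
  c (successors {b, d, g, h}): φ is true.
  d (successors {g}): φ is false.
  e (successors {d, e, g}): φ is true.
  f (successors {a, g, h}): φ is false.
  g (successors {b, c, d, e, h}): φ is true.
  h (successors {b, c}): φ is false.
For instance, at b:
  At b: ◇□(s ∧ r) requires □(s ∧ r) at some successor in {c, d, g, h}.
    □(s ∧ r) holds at d, so ◇□(s ∧ r) is true at b.
      At d: □(s ∧ r) requires s ∧ r at every successor {g}.
        At g: s ∧ r is true.
      So □(s ∧ r) is true at d.
Satisfying worlds: {b, c, e, g}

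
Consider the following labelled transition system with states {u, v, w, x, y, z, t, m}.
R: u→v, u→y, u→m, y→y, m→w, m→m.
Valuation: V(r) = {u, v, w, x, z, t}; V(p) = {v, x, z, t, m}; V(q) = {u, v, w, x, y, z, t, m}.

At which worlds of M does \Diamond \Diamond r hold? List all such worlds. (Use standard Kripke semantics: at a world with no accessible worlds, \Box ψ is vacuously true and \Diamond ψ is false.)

Let φ = \Diamond \Diamond r. Evaluate φ at each world:
  u (successors {v, y, m}): φ is true.
  v (successors ∅): φ is false.
  w (successors ∅): φ is false.
  x (successors ∅): φ is false.
  y (successors {y}): φ is false.
  z (successors ∅): φ is false.
  t (successors ∅): φ is false.
  m (successors {w, m}): φ is true.
For instance, at u:
  At u: \Diamond \Diamond r requires \Diamond r at some successor in {v, y, m}.
    \Diamond r holds at m, so \Diamond \Diamond r is true at u.
      At m: \Diamond r requires r at some successor in {w, m}.
        r holds at w, so \Diamond r is true at m.
Satisfying worlds: {u, m}

u, m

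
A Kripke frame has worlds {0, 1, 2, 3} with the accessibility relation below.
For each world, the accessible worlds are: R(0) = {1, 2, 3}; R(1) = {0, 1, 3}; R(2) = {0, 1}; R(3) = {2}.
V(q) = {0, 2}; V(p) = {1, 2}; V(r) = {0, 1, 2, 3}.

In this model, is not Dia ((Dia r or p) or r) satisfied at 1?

At 1: Dia ((Dia r or p) or r) is true, so not Dia ((Dia r or p) or r) is false.
  At 1: Dia ((Dia r or p) or r) requires (Dia r or p) or r at some successor in {0, 1, 3}.
    (Dia r or p) or r holds at 0, so Dia ((Dia r or p) or r) is true at 1.
      At 0: Dia r or p is true, r is true, so (Dia r or p) or r is true.

No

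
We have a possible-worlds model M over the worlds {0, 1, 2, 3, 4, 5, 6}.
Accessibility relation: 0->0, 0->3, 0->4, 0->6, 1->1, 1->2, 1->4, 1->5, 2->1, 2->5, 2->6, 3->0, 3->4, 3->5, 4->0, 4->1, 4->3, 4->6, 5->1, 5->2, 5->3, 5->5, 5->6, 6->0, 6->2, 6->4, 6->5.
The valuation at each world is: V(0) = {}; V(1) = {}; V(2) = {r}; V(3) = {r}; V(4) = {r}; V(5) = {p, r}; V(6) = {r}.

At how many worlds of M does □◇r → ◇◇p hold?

7

Recall that □ψ holds at a world iff ψ holds at every accessible world, and ◇ψ holds iff ψ holds at some accessible world.
Let φ = □◇r → ◇◇p. Evaluate φ at each world:
  0 (successors {0, 3, 4, 6}): φ is true.
  1 (successors {1, 2, 4, 5}): φ is true.
  2 (successors {1, 5, 6}): φ is true.
  3 (successors {0, 4, 5}): φ is true.
  4 (successors {0, 1, 3, 6}): φ is true.
  5 (successors {1, 2, 3, 5, 6}): φ is true.
  6 (successors {0, 2, 4, 5}): φ is true.
For instance, at 3:
  At 3: □◇r is true, ◇◇p is true, so □◇r → ◇◇p is true.
    At 3: □◇r requires ◇r at every successor {0, 4, 5}.
      At 0: ◇r is true.
      At 4: ◇r is true.
      At 5: ◇r is true.
    So □◇r is true at 3.
    At 3: ◇◇p requires ◇p at some successor in {0, 4, 5}.
      ◇p holds at 5, so ◇◇p is true at 3.
Satisfying worlds: {0, 1, 2, 3, 4, 5, 6}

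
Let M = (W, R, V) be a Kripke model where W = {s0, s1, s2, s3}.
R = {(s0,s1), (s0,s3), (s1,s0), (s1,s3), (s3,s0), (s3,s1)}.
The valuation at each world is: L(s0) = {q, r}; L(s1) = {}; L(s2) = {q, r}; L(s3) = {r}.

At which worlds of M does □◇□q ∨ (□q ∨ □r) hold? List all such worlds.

s1, s2

Let φ = □◇□q ∨ (□q ∨ □r). Evaluate φ at each world:
  s0 (successors {s1, s3}): φ is false.
  s1 (successors {s0, s3}): φ is true.
  s2 (successors ∅): φ is true.
  s3 (successors {s0, s1}): φ is false.
For instance, at s3:
  At s3: □◇□q is false, □q ∨ □r is false, so □◇□q ∨ (□q ∨ □r) is false.
    At s3: □◇□q requires ◇□q at every successor {s0, s1}.
      ◇□q fails at s0, so □◇□q is false at s3.
    At s3: □q is false, □r is false, so □q ∨ □r is false.
      At s3: □q requires q at every successor {s0, s1}.
        q fails at s1, so □q is false at s3.
      At s3: □r requires r at every successor {s0, s1}.
        r fails at s1, so □r is false at s3.
Satisfying worlds: {s1, s2}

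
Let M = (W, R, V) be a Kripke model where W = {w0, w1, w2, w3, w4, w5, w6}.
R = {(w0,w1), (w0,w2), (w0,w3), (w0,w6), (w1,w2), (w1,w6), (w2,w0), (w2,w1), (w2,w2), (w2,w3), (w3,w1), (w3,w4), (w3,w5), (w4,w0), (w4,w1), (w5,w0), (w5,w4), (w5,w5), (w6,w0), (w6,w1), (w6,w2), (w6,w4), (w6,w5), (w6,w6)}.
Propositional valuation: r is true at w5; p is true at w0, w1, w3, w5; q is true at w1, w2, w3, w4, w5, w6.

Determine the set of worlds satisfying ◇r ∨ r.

w3, w5, w6

Let φ = ◇r ∨ r. Evaluate φ at each world:
  w0 (successors {w1, w2, w3, w6}): φ is false.
  w1 (successors {w2, w6}): φ is false.
  w2 (successors {w0, w1, w2, w3}): φ is false.
  w3 (successors {w1, w4, w5}): φ is true.
  w4 (successors {w0, w1}): φ is false.
  w5 (successors {w0, w4, w5}): φ is true.
  w6 (successors {w0, w1, w2, w4, w5, w6}): φ is true.
For instance, at w5:
  At w5: ◇r is true, r is true, so ◇r ∨ r is true.
    At w5: ◇r requires r at some successor in {w0, w4, w5}.
      r holds at w5, so ◇r is true at w5.
Satisfying worlds: {w3, w5, w6}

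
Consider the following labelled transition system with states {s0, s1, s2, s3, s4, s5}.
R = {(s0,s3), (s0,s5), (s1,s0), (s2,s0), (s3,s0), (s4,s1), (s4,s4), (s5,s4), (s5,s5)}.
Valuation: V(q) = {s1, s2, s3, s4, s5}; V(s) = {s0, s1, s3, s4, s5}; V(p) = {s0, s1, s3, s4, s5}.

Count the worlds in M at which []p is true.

6

Let φ = []p. Evaluate φ at each world:
  s0 (successors {s3, s5}): φ is true.
  s1 (successors {s0}): φ is true.
  s2 (successors {s0}): φ is true.
  s3 (successors {s0}): φ is true.
  s4 (successors {s1, s4}): φ is true.
  s5 (successors {s4, s5}): φ is true.
For instance, at s3:
  At s3: []p requires p at every successor {s0}.
    At s0: p is true.
  So []p is true at s3.
Satisfying worlds: {s0, s1, s2, s3, s4, s5}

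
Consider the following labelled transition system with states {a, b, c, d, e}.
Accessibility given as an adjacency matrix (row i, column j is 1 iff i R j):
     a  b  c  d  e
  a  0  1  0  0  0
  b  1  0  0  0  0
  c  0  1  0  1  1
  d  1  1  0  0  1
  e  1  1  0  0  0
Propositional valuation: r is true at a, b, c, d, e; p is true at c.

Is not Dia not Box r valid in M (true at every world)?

Let φ = not Dia not Box r. Evaluate φ at each world:
  a (successors {b}): φ is true.
  b (successors {a}): φ is true.
  c (successors {b, d, e}): φ is true.
  d (successors {a, b, e}): φ is true.
  e (successors {a, b}): φ is true.
For instance, at b:
  At b: Dia not Box r is false, so not Dia not Box r is true.
    At b: Dia not Box r requires not Box r at some successor in {a}.
      At a: not Box r is false.
    So Dia not Box r is false at b.

Yes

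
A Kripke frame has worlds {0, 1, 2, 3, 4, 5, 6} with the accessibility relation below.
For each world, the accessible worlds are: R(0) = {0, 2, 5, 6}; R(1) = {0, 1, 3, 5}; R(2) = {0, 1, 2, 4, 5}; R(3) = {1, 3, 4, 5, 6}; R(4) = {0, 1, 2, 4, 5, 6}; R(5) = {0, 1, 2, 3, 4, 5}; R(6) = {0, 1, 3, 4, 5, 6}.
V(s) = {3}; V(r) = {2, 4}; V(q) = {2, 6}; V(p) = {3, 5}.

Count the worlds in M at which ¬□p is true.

7

Recall that □ψ holds at a world iff ψ holds at every accessible world, and ◇ψ holds iff ψ holds at some accessible world.
Let φ = ¬□p. Evaluate φ at each world:
  0 (successors {0, 2, 5, 6}): φ is true.
  1 (successors {0, 1, 3, 5}): φ is true.
  2 (successors {0, 1, 2, 4, 5}): φ is true.
  3 (successors {1, 3, 4, 5, 6}): φ is true.
  4 (successors {0, 1, 2, 4, 5, 6}): φ is true.
  5 (successors {0, 1, 2, 3, 4, 5}): φ is true.
  6 (successors {0, 1, 3, 4, 5, 6}): φ is true.
For instance, at 3:
  At 3: □p is false, so ¬□p is true.
    At 3: □p requires p at every successor {1, 3, 4, 5, 6}.
      p fails at 1, so □p is false at 3.
Satisfying worlds: {0, 1, 2, 3, 4, 5, 6}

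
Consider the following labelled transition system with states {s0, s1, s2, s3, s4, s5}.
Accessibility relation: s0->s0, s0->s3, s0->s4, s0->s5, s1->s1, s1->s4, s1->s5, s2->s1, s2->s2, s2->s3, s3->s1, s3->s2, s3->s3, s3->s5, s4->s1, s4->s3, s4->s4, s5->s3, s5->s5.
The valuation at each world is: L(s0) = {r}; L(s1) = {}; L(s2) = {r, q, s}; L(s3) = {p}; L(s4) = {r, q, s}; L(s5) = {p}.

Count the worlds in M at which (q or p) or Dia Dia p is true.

6

Recall that Dia ψ holds at a world iff ψ holds at some accessible world.
Let φ = (q or p) or Dia Dia p. Evaluate φ at each world:
  s0 (successors {s0, s3, s4, s5}): φ is true.
  s1 (successors {s1, s4, s5}): φ is true.
  s2 (successors {s1, s2, s3}): φ is true.
  s3 (successors {s1, s2, s3, s5}): φ is true.
  s4 (successors {s1, s3, s4}): φ is true.
  s5 (successors {s3, s5}): φ is true.
For instance, at s3:
  At s3: q or p is true, Dia Dia p is true, so (q or p) or Dia Dia p is true.
    At s3: Dia Dia p requires Dia p at some successor in {s1, s2, s3, s5}.
      Dia p holds at s1, so Dia Dia p is true at s3.
Satisfying worlds: {s0, s1, s2, s3, s4, s5}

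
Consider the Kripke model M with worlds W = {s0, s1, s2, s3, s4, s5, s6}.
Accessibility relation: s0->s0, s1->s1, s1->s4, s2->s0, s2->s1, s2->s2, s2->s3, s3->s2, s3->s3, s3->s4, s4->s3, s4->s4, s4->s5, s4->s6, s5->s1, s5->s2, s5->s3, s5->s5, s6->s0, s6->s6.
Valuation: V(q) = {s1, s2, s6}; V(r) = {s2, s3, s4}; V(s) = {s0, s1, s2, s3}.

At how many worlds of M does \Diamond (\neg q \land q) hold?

0

Let φ = \Diamond (\neg q \land q). Evaluate φ at each world:
  s0 (successors {s0}): φ is false.
  s1 (successors {s1, s4}): φ is false.
  s2 (successors {s0, s1, s2, s3}): φ is false.
  s3 (successors {s2, s3, s4}): φ is false.
  s4 (successors {s3, s4, s5, s6}): φ is false.
  s5 (successors {s1, s2, s3, s5}): φ is false.
  s6 (successors {s0, s6}): φ is false.
For instance, at s1:
  At s1: \Diamond (\neg q \land q) requires \neg q \land q at some successor in {s1, s4}.
    At s1: \neg q \land q is false.
    At s4: \neg q \land q is false.
  So \Diamond (\neg q \land q) is false at s1.
Satisfying worlds: none.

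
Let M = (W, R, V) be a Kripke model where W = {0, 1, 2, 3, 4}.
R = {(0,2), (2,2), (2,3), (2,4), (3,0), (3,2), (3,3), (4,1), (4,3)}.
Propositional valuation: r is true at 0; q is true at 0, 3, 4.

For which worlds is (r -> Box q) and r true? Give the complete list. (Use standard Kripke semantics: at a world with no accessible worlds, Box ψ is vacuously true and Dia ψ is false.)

Recall that Box ψ holds at a world iff ψ holds at every accessible world, and Dia ψ holds iff ψ holds at some accessible world.
Let φ = (r -> Box q) and r. Evaluate φ at each world:
  0 (successors {2}): φ is false.
  1 (successors ∅): φ is false.
  2 (successors {2, 3, 4}): φ is false.
  3 (successors {0, 2, 3}): φ is false.
  4 (successors {1, 3}): φ is false.
For instance, at 3:
  At 3: r -> Box q is true, r is false, so (r -> Box q) and r is false.
    At 3: r is false, Box q is false, so r -> Box q is true.
      At 3: Box q requires q at every successor {0, 2, 3}.
        q fails at 2, so Box q is false at 3.
Satisfying worlds: none.

none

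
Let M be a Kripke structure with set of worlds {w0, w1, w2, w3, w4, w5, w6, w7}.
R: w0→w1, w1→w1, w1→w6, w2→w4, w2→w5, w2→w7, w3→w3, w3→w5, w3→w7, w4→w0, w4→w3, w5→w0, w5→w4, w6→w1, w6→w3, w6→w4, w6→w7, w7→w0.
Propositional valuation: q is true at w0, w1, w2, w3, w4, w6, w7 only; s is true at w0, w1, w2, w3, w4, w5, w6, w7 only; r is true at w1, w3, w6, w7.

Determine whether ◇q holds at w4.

At w4: ◇q requires q at some successor in {w0, w3}.
  q holds at w0, so ◇q is true at w4.

Yes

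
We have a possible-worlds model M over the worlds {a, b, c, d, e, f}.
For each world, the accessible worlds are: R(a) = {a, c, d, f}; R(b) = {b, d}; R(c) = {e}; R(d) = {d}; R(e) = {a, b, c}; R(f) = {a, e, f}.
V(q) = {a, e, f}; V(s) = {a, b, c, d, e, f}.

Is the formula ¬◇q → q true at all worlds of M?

No

Recall that ◇ψ holds at a world iff ψ holds at some accessible world.
Let φ = ¬◇q → q. Evaluate φ at each world:
  a (successors {a, c, d, f}): φ is true.
  b (successors {b, d}): φ is false.
  c (successors {e}): φ is true.
  d (successors {d}): φ is false.
  e (successors {a, b, c}): φ is true.
  f (successors {a, e, f}): φ is true.
Detail at b (counterexample):
  At b: ¬◇q is true, q is false, so ¬◇q → q is false.
    At b: ◇q is false, so ¬◇q is true.
      At b: ◇q requires q at some successor in {b, d}.
        At b: q is false.
        At d: q is false.
      So ◇q is false at b.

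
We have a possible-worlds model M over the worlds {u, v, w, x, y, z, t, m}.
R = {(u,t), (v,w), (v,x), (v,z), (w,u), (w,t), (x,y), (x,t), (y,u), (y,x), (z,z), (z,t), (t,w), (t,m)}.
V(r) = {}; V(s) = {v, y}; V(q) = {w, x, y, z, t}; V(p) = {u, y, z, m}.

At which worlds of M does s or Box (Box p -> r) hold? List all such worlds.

Let φ = s or Box (Box p -> r). Evaluate φ at each world:
  u (successors {t}): φ is true.
  v (successors {w, x, z}): φ is true.
  w (successors {u, t}): φ is true.
  x (successors {y, t}): φ is true.
  y (successors {u, x}): φ is true.
  z (successors {z, t}): φ is true.
  t (successors {w, m}): φ is false.
  m (successors ∅): φ is true.
For instance, at v:
  At v: s is true, Box (Box p -> r) is true, so s or Box (Box p -> r) is true.
    At v: Box (Box p -> r) requires Box p -> r at every successor {w, x, z}.
      At w: Box p -> r is true.
      At x: Box p -> r is true.
      At z: Box p -> r is true.
    So Box (Box p -> r) is true at v.
Satisfying worlds: {u, v, w, x, y, z, m}

u, v, w, x, y, z, m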